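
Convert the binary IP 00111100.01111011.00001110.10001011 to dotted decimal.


00111100 = 60
01111011 = 123
00001110 = 14
10001011 = 139
IP: 60.123.14.139


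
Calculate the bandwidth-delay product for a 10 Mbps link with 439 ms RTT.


BDP = bandwidth * RTT
= 10 Mbps * 439 ms
= 10 * 1e6 * 439 / 1000 bits
= 4390000 bits
= 548750 bytes
= 535.8887 KB
BDP = 4390000 bits (548750 bytes)


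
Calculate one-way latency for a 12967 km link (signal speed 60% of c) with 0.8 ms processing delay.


Speed = 0.6 * 3e5 km/s = 180000 km/s
Propagation delay = 12967 / 180000 = 0.072 s = 72.0389 ms
Processing delay = 0.8 ms
Total one-way latency = 72.8389 ms


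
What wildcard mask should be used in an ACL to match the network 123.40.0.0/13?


Subnet mask: 255.248.0.0
Wildcard = 255.255.255.255 - subnet mask
255 - 255 = 0
255 - 248 = 7
255 - 0 = 255
255 - 0 = 255
Wildcard: 0.7.255.255


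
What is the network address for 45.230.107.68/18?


IP:   00101101.11100110.01101011.01000100
Mask: 11111111.11111111.11000000.00000000
AND operation:
Net:  00101101.11100110.01000000.00000000
Network: 45.230.64.0/18


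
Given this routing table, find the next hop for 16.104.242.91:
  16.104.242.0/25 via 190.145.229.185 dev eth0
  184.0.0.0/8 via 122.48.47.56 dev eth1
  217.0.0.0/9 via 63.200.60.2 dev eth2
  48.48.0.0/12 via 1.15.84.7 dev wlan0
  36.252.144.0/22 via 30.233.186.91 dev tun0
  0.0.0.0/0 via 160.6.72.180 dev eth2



Longest prefix match for 16.104.242.91:
  /25 16.104.242.0: MATCH
  /8 184.0.0.0: no
  /9 217.0.0.0: no
  /12 48.48.0.0: no
  /22 36.252.144.0: no
  /0 0.0.0.0: MATCH
Selected: next-hop 190.145.229.185 via eth0 (matched /25)


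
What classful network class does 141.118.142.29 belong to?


First octet: 141
Binary: 10001101
10xxxxxx -> Class B (128-191)
Class B, default mask 255.255.0.0 (/16)


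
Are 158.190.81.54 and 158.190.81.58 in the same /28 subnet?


Mask: 255.255.255.240
158.190.81.54 AND mask = 158.190.81.48
158.190.81.58 AND mask = 158.190.81.48
Yes, same subnet (158.190.81.48)


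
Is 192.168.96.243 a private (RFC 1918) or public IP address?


RFC 1918 private ranges:
  10.0.0.0/8 (10.0.0.0 - 10.255.255.255)
  172.16.0.0/12 (172.16.0.0 - 172.31.255.255)
  192.168.0.0/16 (192.168.0.0 - 192.168.255.255)
Private (in 192.168.0.0/16)


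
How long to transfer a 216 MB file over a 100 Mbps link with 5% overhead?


Effective throughput = 100 * (1 - 5/100) = 95 Mbps
File size in Mb = 216 * 8 = 1728 Mb
Time = 1728 / 95
Time = 18.1895 seconds


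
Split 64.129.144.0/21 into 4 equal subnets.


New prefix = 21 + 2 = 23
Each subnet has 512 addresses
  64.129.144.0/23
  64.129.146.0/23
  64.129.148.0/23
  64.129.150.0/23
Subnets: 64.129.144.0/23, 64.129.146.0/23, 64.129.148.0/23, 64.129.150.0/23


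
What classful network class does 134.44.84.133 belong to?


First octet: 134
Binary: 10000110
10xxxxxx -> Class B (128-191)
Class B, default mask 255.255.0.0 (/16)


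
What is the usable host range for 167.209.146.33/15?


Network: 167.208.0.0
Broadcast: 167.209.255.255
First usable = network + 1
Last usable = broadcast - 1
Range: 167.208.0.1 to 167.209.255.254


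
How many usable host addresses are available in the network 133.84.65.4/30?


Host bits = 32 - 30 = 2
Total addresses = 2^2 = 4
Usable = total - 2 (network and broadcast)
Usable hosts: 2


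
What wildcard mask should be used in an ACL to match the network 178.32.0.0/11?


Subnet mask: 255.224.0.0
Wildcard = 255.255.255.255 - subnet mask
255 - 255 = 0
255 - 224 = 31
255 - 0 = 255
255 - 0 = 255
Wildcard: 0.31.255.255


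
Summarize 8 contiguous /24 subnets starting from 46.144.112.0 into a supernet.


Original prefix: /24
Number of subnets: 8 = 2^3
New prefix = 24 - 3 = 21
Supernet: 46.144.112.0/21


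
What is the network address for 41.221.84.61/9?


IP:   00101001.11011101.01010100.00111101
Mask: 11111111.10000000.00000000.00000000
AND operation:
Net:  00101001.10000000.00000000.00000000
Network: 41.128.0.0/9


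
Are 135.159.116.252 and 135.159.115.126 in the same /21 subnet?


Mask: 255.255.248.0
135.159.116.252 AND mask = 135.159.112.0
135.159.115.126 AND mask = 135.159.112.0
Yes, same subnet (135.159.112.0)


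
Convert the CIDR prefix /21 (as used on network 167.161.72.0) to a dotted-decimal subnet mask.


/21 means 21 network bits, 11 host bits
Binary: 11111111111111111111100000000000
Mask: 255.255.248.0


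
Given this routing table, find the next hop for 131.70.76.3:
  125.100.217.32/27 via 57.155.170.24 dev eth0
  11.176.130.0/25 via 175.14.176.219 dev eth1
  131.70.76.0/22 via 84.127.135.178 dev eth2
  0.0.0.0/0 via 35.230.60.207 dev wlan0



Longest prefix match for 131.70.76.3:
  /27 125.100.217.32: no
  /25 11.176.130.0: no
  /22 131.70.76.0: MATCH
  /0 0.0.0.0: MATCH
Selected: next-hop 84.127.135.178 via eth2 (matched /22)


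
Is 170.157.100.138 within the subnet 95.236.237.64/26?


Subnet network: 95.236.237.64
Test IP AND mask: 170.157.100.128
No, 170.157.100.138 is not in 95.236.237.64/26


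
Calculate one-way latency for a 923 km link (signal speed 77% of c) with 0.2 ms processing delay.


Speed = 0.77 * 3e5 km/s = 231000 km/s
Propagation delay = 923 / 231000 = 0.004 s = 3.9957 ms
Processing delay = 0.2 ms
Total one-way latency = 4.1957 ms


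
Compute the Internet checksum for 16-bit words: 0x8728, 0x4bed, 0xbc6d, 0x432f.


Sum all words (with carry folding):
+ 0x8728 = 0x8728
+ 0x4bed = 0xd315
+ 0xbc6d = 0x8f83
+ 0x432f = 0xd2b2
One's complement: ~0xd2b2
Checksum = 0x2d4d


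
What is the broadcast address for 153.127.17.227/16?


Network: 153.127.0.0/16
Host bits = 16
Set all host bits to 1:
Broadcast: 153.127.255.255


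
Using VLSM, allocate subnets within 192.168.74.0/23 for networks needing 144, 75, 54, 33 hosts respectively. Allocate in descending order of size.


144 hosts -> /24 (254 usable): 192.168.74.0/24
75 hosts -> /25 (126 usable): 192.168.75.0/25
54 hosts -> /26 (62 usable): 192.168.75.128/26
33 hosts -> /26 (62 usable): 192.168.75.192/26
Allocation: 192.168.74.0/24 (144 hosts, 254 usable); 192.168.75.0/25 (75 hosts, 126 usable); 192.168.75.128/26 (54 hosts, 62 usable); 192.168.75.192/26 (33 hosts, 62 usable)


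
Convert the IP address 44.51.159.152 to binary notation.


44 = 00101100
51 = 00110011
159 = 10011111
152 = 10011000
Binary: 00101100.00110011.10011111.10011000


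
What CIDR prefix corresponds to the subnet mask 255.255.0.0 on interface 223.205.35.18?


Binary: 11111111.11111111.00000000.00000000
Count leading 1s
Prefix: /16


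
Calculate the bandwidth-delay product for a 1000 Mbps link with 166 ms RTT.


BDP = bandwidth * RTT
= 1000 Mbps * 166 ms
= 1000 * 1e6 * 166 / 1000 bits
= 166000000 bits
= 20750000 bytes
= 20263.6719 KB
BDP = 166000000 bits (20750000 bytes)


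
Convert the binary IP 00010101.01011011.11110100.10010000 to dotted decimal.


00010101 = 21
01011011 = 91
11110100 = 244
10010000 = 144
IP: 21.91.244.144


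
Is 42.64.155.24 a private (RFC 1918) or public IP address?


RFC 1918 private ranges:
  10.0.0.0/8 (10.0.0.0 - 10.255.255.255)
  172.16.0.0/12 (172.16.0.0 - 172.31.255.255)
  192.168.0.0/16 (192.168.0.0 - 192.168.255.255)
Public (not in any RFC 1918 range)


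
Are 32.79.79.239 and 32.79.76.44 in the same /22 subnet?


Mask: 255.255.252.0
32.79.79.239 AND mask = 32.79.76.0
32.79.76.44 AND mask = 32.79.76.0
Yes, same subnet (32.79.76.0)


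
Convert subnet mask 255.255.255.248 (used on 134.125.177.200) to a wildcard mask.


Subnet mask: 255.255.255.248
Wildcard = 255.255.255.255 - subnet mask
255 - 255 = 0
255 - 255 = 0
255 - 255 = 0
255 - 248 = 7
Wildcard: 0.0.0.7


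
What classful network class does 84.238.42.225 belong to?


First octet: 84
Binary: 01010100
0xxxxxxx -> Class A (1-126)
Class A, default mask 255.0.0.0 (/8)


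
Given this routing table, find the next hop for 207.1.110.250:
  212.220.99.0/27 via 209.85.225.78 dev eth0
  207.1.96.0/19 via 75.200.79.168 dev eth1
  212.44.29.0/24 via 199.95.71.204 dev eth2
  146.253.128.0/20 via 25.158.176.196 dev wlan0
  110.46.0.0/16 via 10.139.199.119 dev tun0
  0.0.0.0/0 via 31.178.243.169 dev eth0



Longest prefix match for 207.1.110.250:
  /27 212.220.99.0: no
  /19 207.1.96.0: MATCH
  /24 212.44.29.0: no
  /20 146.253.128.0: no
  /16 110.46.0.0: no
  /0 0.0.0.0: MATCH
Selected: next-hop 75.200.79.168 via eth1 (matched /19)


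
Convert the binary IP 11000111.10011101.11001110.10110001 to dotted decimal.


11000111 = 199
10011101 = 157
11001110 = 206
10110001 = 177
IP: 199.157.206.177


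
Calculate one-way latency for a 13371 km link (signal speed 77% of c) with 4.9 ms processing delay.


Speed = 0.77 * 3e5 km/s = 231000 km/s
Propagation delay = 13371 / 231000 = 0.0579 s = 57.8831 ms
Processing delay = 4.9 ms
Total one-way latency = 62.7831 ms


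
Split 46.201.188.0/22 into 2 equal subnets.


New prefix = 22 + 1 = 23
Each subnet has 512 addresses
  46.201.188.0/23
  46.201.190.0/23
Subnets: 46.201.188.0/23, 46.201.190.0/23


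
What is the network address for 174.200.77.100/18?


IP:   10101110.11001000.01001101.01100100
Mask: 11111111.11111111.11000000.00000000
AND operation:
Net:  10101110.11001000.01000000.00000000
Network: 174.200.64.0/18


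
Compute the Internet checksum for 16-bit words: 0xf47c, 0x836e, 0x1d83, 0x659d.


Sum all words (with carry folding):
+ 0xf47c = 0xf47c
+ 0x836e = 0x77eb
+ 0x1d83 = 0x956e
+ 0x659d = 0xfb0b
One's complement: ~0xfb0b
Checksum = 0x04f4


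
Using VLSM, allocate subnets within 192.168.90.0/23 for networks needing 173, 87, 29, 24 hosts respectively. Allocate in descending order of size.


173 hosts -> /24 (254 usable): 192.168.90.0/24
87 hosts -> /25 (126 usable): 192.168.91.0/25
29 hosts -> /27 (30 usable): 192.168.91.128/27
24 hosts -> /27 (30 usable): 192.168.91.160/27
Allocation: 192.168.90.0/24 (173 hosts, 254 usable); 192.168.91.0/25 (87 hosts, 126 usable); 192.168.91.128/27 (29 hosts, 30 usable); 192.168.91.160/27 (24 hosts, 30 usable)


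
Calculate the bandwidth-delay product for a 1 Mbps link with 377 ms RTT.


BDP = bandwidth * RTT
= 1 Mbps * 377 ms
= 1 * 1e6 * 377 / 1000 bits
= 377000 bits
= 47125 bytes
= 46.0205 KB
BDP = 377000 bits (47125 bytes)


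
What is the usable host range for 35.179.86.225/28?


Network: 35.179.86.224
Broadcast: 35.179.86.239
First usable = network + 1
Last usable = broadcast - 1
Range: 35.179.86.225 to 35.179.86.238


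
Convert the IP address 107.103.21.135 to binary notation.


107 = 01101011
103 = 01100111
21 = 00010101
135 = 10000111
Binary: 01101011.01100111.00010101.10000111


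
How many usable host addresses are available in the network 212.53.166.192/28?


Host bits = 32 - 28 = 4
Total addresses = 2^4 = 16
Usable = total - 2 (network and broadcast)
Usable hosts: 14


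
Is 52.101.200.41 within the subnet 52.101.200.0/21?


Subnet network: 52.101.200.0
Test IP AND mask: 52.101.200.0
Yes, 52.101.200.41 is in 52.101.200.0/21


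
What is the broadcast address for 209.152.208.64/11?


Network: 209.128.0.0/11
Host bits = 21
Set all host bits to 1:
Broadcast: 209.159.255.255


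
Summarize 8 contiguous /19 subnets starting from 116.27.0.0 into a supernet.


Original prefix: /19
Number of subnets: 8 = 2^3
New prefix = 19 - 3 = 16
Supernet: 116.27.0.0/16


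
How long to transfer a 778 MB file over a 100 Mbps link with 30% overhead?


Effective throughput = 100 * (1 - 30/100) = 70 Mbps
File size in Mb = 778 * 8 = 6224 Mb
Time = 6224 / 70
Time = 88.9143 seconds


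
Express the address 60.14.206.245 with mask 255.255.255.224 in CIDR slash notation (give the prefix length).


Binary: 11111111.11111111.11111111.11100000
Count leading 1s
Prefix: /27


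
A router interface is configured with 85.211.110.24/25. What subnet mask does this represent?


/25 means 25 network bits, 7 host bits
Binary: 11111111111111111111111110000000
Mask: 255.255.255.128


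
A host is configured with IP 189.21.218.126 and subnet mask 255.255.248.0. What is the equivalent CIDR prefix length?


Binary: 11111111.11111111.11111000.00000000
Count leading 1s
Prefix: /21


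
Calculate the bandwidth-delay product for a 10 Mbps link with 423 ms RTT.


BDP = bandwidth * RTT
= 10 Mbps * 423 ms
= 10 * 1e6 * 423 / 1000 bits
= 4230000 bits
= 528750 bytes
= 516.3574 KB
BDP = 4230000 bits (528750 bytes)


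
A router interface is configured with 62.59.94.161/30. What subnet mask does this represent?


/30 means 30 network bits, 2 host bits
Binary: 11111111111111111111111111111100
Mask: 255.255.255.252


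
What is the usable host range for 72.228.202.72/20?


Network: 72.228.192.0
Broadcast: 72.228.207.255
First usable = network + 1
Last usable = broadcast - 1
Range: 72.228.192.1 to 72.228.207.254


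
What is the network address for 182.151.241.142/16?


IP:   10110110.10010111.11110001.10001110
Mask: 11111111.11111111.00000000.00000000
AND operation:
Net:  10110110.10010111.00000000.00000000
Network: 182.151.0.0/16


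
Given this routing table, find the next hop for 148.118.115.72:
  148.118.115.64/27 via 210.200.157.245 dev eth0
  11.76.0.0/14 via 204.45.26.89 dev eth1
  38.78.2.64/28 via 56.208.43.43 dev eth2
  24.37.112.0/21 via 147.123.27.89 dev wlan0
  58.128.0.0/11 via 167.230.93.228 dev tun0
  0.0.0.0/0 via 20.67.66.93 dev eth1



Longest prefix match for 148.118.115.72:
  /27 148.118.115.64: MATCH
  /14 11.76.0.0: no
  /28 38.78.2.64: no
  /21 24.37.112.0: no
  /11 58.128.0.0: no
  /0 0.0.0.0: MATCH
Selected: next-hop 210.200.157.245 via eth0 (matched /27)


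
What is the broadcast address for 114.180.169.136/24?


Network: 114.180.169.0/24
Host bits = 8
Set all host bits to 1:
Broadcast: 114.180.169.255


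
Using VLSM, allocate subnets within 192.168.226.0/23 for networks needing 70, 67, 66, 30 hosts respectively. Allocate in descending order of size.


70 hosts -> /25 (126 usable): 192.168.226.0/25
67 hosts -> /25 (126 usable): 192.168.226.128/25
66 hosts -> /25 (126 usable): 192.168.227.0/25
30 hosts -> /27 (30 usable): 192.168.227.128/27
Allocation: 192.168.226.0/25 (70 hosts, 126 usable); 192.168.226.128/25 (67 hosts, 126 usable); 192.168.227.0/25 (66 hosts, 126 usable); 192.168.227.128/27 (30 hosts, 30 usable)


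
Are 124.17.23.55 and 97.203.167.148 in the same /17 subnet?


Mask: 255.255.128.0
124.17.23.55 AND mask = 124.17.0.0
97.203.167.148 AND mask = 97.203.128.0
No, different subnets (124.17.0.0 vs 97.203.128.0)


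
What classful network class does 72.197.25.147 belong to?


First octet: 72
Binary: 01001000
0xxxxxxx -> Class A (1-126)
Class A, default mask 255.0.0.0 (/8)


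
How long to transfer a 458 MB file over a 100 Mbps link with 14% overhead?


Effective throughput = 100 * (1 - 14/100) = 86 Mbps
File size in Mb = 458 * 8 = 3664 Mb
Time = 3664 / 86
Time = 42.6047 seconds


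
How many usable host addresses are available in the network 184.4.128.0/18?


Host bits = 32 - 18 = 14
Total addresses = 2^14 = 16384
Usable = total - 2 (network and broadcast)
Usable hosts: 16382


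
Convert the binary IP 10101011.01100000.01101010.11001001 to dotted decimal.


10101011 = 171
01100000 = 96
01101010 = 106
11001001 = 201
IP: 171.96.106.201


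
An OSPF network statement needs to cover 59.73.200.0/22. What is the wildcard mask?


Subnet mask: 255.255.252.0
Wildcard = 255.255.255.255 - subnet mask
255 - 255 = 0
255 - 255 = 0
255 - 252 = 3
255 - 0 = 255
Wildcard: 0.0.3.255


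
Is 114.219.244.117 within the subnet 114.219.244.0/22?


Subnet network: 114.219.244.0
Test IP AND mask: 114.219.244.0
Yes, 114.219.244.117 is in 114.219.244.0/22


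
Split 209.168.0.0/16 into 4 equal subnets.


New prefix = 16 + 2 = 18
Each subnet has 16384 addresses
  209.168.0.0/18
  209.168.64.0/18
  209.168.128.0/18
  209.168.192.0/18
Subnets: 209.168.0.0/18, 209.168.64.0/18, 209.168.128.0/18, 209.168.192.0/18


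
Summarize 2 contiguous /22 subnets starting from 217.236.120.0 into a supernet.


Original prefix: /22
Number of subnets: 2 = 2^1
New prefix = 22 - 1 = 21
Supernet: 217.236.120.0/21


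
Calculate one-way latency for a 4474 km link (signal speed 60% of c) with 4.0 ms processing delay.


Speed = 0.6 * 3e5 km/s = 180000 km/s
Propagation delay = 4474 / 180000 = 0.0249 s = 24.8556 ms
Processing delay = 4.0 ms
Total one-way latency = 28.8556 ms


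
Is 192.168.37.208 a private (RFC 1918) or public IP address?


RFC 1918 private ranges:
  10.0.0.0/8 (10.0.0.0 - 10.255.255.255)
  172.16.0.0/12 (172.16.0.0 - 172.31.255.255)
  192.168.0.0/16 (192.168.0.0 - 192.168.255.255)
Private (in 192.168.0.0/16)


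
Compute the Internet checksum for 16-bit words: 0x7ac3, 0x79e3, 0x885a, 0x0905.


Sum all words (with carry folding):
+ 0x7ac3 = 0x7ac3
+ 0x79e3 = 0xf4a6
+ 0x885a = 0x7d01
+ 0x0905 = 0x8606
One's complement: ~0x8606
Checksum = 0x79f9


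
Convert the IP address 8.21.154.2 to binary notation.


8 = 00001000
21 = 00010101
154 = 10011010
2 = 00000010
Binary: 00001000.00010101.10011010.00000010


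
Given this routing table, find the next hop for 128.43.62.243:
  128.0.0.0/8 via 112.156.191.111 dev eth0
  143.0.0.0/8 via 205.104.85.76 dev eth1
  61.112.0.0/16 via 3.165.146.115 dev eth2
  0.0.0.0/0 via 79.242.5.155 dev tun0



Longest prefix match for 128.43.62.243:
  /8 128.0.0.0: MATCH
  /8 143.0.0.0: no
  /16 61.112.0.0: no
  /0 0.0.0.0: MATCH
Selected: next-hop 112.156.191.111 via eth0 (matched /8)


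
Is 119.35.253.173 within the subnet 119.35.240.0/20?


Subnet network: 119.35.240.0
Test IP AND mask: 119.35.240.0
Yes, 119.35.253.173 is in 119.35.240.0/20


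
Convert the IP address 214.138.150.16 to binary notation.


214 = 11010110
138 = 10001010
150 = 10010110
16 = 00010000
Binary: 11010110.10001010.10010110.00010000


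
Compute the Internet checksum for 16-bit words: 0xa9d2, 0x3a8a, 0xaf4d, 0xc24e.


Sum all words (with carry folding):
+ 0xa9d2 = 0xa9d2
+ 0x3a8a = 0xe45c
+ 0xaf4d = 0x93aa
+ 0xc24e = 0x55f9
One's complement: ~0x55f9
Checksum = 0xaa06


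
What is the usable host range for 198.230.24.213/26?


Network: 198.230.24.192
Broadcast: 198.230.24.255
First usable = network + 1
Last usable = broadcast - 1
Range: 198.230.24.193 to 198.230.24.254


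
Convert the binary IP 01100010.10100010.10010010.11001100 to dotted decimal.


01100010 = 98
10100010 = 162
10010010 = 146
11001100 = 204
IP: 98.162.146.204


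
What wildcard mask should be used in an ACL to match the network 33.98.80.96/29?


Subnet mask: 255.255.255.248
Wildcard = 255.255.255.255 - subnet mask
255 - 255 = 0
255 - 255 = 0
255 - 255 = 0
255 - 248 = 7
Wildcard: 0.0.0.7


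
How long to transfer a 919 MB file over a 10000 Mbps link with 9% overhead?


Effective throughput = 10000 * (1 - 9/100) = 9100 Mbps
File size in Mb = 919 * 8 = 7352 Mb
Time = 7352 / 9100
Time = 0.8079 seconds


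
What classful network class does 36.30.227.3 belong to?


First octet: 36
Binary: 00100100
0xxxxxxx -> Class A (1-126)
Class A, default mask 255.0.0.0 (/8)


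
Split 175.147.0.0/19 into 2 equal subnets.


New prefix = 19 + 1 = 20
Each subnet has 4096 addresses
  175.147.0.0/20
  175.147.16.0/20
Subnets: 175.147.0.0/20, 175.147.16.0/20


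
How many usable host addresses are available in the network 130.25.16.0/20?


Host bits = 32 - 20 = 12
Total addresses = 2^12 = 4096
Usable = total - 2 (network and broadcast)
Usable hosts: 4094


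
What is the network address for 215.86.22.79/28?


IP:   11010111.01010110.00010110.01001111
Mask: 11111111.11111111.11111111.11110000
AND operation:
Net:  11010111.01010110.00010110.01000000
Network: 215.86.22.64/28


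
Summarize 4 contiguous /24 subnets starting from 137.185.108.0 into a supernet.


Original prefix: /24
Number of subnets: 4 = 2^2
New prefix = 24 - 2 = 22
Supernet: 137.185.108.0/22


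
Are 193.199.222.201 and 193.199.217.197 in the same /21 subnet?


Mask: 255.255.248.0
193.199.222.201 AND mask = 193.199.216.0
193.199.217.197 AND mask = 193.199.216.0
Yes, same subnet (193.199.216.0)


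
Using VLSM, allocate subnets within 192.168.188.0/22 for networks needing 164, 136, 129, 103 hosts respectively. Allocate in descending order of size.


164 hosts -> /24 (254 usable): 192.168.188.0/24
136 hosts -> /24 (254 usable): 192.168.189.0/24
129 hosts -> /24 (254 usable): 192.168.190.0/24
103 hosts -> /25 (126 usable): 192.168.191.0/25
Allocation: 192.168.188.0/24 (164 hosts, 254 usable); 192.168.189.0/24 (136 hosts, 254 usable); 192.168.190.0/24 (129 hosts, 254 usable); 192.168.191.0/25 (103 hosts, 126 usable)


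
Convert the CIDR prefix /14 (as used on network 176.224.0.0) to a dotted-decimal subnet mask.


/14 means 14 network bits, 18 host bits
Binary: 11111111111111000000000000000000
Mask: 255.252.0.0


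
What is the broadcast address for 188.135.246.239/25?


Network: 188.135.246.128/25
Host bits = 7
Set all host bits to 1:
Broadcast: 188.135.246.255


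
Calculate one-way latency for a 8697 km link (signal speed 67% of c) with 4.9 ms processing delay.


Speed = 0.67 * 3e5 km/s = 201000 km/s
Propagation delay = 8697 / 201000 = 0.0433 s = 43.2687 ms
Processing delay = 4.9 ms
Total one-way latency = 48.1687 ms


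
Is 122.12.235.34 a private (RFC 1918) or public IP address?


RFC 1918 private ranges:
  10.0.0.0/8 (10.0.0.0 - 10.255.255.255)
  172.16.0.0/12 (172.16.0.0 - 172.31.255.255)
  192.168.0.0/16 (192.168.0.0 - 192.168.255.255)
Public (not in any RFC 1918 range)


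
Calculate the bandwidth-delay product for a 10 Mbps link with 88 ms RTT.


BDP = bandwidth * RTT
= 10 Mbps * 88 ms
= 10 * 1e6 * 88 / 1000 bits
= 880000 bits
= 110000 bytes
= 107.4219 KB
BDP = 880000 bits (110000 bytes)


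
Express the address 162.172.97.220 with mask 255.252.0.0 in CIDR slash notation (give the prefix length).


Binary: 11111111.11111100.00000000.00000000
Count leading 1s
Prefix: /14


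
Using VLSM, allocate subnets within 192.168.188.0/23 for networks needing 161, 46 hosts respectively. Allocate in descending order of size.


161 hosts -> /24 (254 usable): 192.168.188.0/24
46 hosts -> /26 (62 usable): 192.168.189.0/26
Allocation: 192.168.188.0/24 (161 hosts, 254 usable); 192.168.189.0/26 (46 hosts, 62 usable)


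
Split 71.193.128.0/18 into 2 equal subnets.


New prefix = 18 + 1 = 19
Each subnet has 8192 addresses
  71.193.128.0/19
  71.193.160.0/19
Subnets: 71.193.128.0/19, 71.193.160.0/19


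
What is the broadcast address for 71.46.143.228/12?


Network: 71.32.0.0/12
Host bits = 20
Set all host bits to 1:
Broadcast: 71.47.255.255


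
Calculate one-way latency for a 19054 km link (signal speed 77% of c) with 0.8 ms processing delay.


Speed = 0.77 * 3e5 km/s = 231000 km/s
Propagation delay = 19054 / 231000 = 0.0825 s = 82.4848 ms
Processing delay = 0.8 ms
Total one-way latency = 83.2848 ms


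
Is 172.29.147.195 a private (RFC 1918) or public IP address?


RFC 1918 private ranges:
  10.0.0.0/8 (10.0.0.0 - 10.255.255.255)
  172.16.0.0/12 (172.16.0.0 - 172.31.255.255)
  192.168.0.0/16 (192.168.0.0 - 192.168.255.255)
Private (in 172.16.0.0/12)


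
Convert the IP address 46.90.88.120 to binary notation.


46 = 00101110
90 = 01011010
88 = 01011000
120 = 01111000
Binary: 00101110.01011010.01011000.01111000


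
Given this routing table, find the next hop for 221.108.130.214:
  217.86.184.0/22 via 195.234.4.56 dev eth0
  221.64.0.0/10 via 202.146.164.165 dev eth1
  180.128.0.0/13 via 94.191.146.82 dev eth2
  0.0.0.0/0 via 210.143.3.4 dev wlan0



Longest prefix match for 221.108.130.214:
  /22 217.86.184.0: no
  /10 221.64.0.0: MATCH
  /13 180.128.0.0: no
  /0 0.0.0.0: MATCH
Selected: next-hop 202.146.164.165 via eth1 (matched /10)


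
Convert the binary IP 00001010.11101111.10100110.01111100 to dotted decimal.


00001010 = 10
11101111 = 239
10100110 = 166
01111100 = 124
IP: 10.239.166.124


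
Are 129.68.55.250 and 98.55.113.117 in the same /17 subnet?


Mask: 255.255.128.0
129.68.55.250 AND mask = 129.68.0.0
98.55.113.117 AND mask = 98.55.0.0
No, different subnets (129.68.0.0 vs 98.55.0.0)


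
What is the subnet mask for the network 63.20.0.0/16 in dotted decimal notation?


/16 means 16 network bits, 16 host bits
Binary: 11111111111111110000000000000000
Mask: 255.255.0.0


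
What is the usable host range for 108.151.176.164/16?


Network: 108.151.0.0
Broadcast: 108.151.255.255
First usable = network + 1
Last usable = broadcast - 1
Range: 108.151.0.1 to 108.151.255.254


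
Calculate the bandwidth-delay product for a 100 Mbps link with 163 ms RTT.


BDP = bandwidth * RTT
= 100 Mbps * 163 ms
= 100 * 1e6 * 163 / 1000 bits
= 16300000 bits
= 2037500 bytes
= 1989.7461 KB
BDP = 16300000 bits (2037500 bytes)


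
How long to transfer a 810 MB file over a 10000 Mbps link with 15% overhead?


Effective throughput = 10000 * (1 - 15/100) = 8500 Mbps
File size in Mb = 810 * 8 = 6480 Mb
Time = 6480 / 8500
Time = 0.7624 seconds


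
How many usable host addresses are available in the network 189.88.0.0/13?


Host bits = 32 - 13 = 19
Total addresses = 2^19 = 524288
Usable = total - 2 (network and broadcast)
Usable hosts: 524286


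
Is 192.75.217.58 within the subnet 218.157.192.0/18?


Subnet network: 218.157.192.0
Test IP AND mask: 192.75.192.0
No, 192.75.217.58 is not in 218.157.192.0/18


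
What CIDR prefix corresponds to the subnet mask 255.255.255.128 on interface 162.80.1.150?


Binary: 11111111.11111111.11111111.10000000
Count leading 1s
Prefix: /25


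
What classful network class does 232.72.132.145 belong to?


First octet: 232
Binary: 11101000
1110xxxx -> Class D (224-239)
Class D (multicast), default mask N/A


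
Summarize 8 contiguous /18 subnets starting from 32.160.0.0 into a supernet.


Original prefix: /18
Number of subnets: 8 = 2^3
New prefix = 18 - 3 = 15
Supernet: 32.160.0.0/15


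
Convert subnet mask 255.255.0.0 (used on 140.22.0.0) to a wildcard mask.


Subnet mask: 255.255.0.0
Wildcard = 255.255.255.255 - subnet mask
255 - 255 = 0
255 - 255 = 0
255 - 0 = 255
255 - 0 = 255
Wildcard: 0.0.255.255


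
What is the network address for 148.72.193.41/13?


IP:   10010100.01001000.11000001.00101001
Mask: 11111111.11111000.00000000.00000000
AND operation:
Net:  10010100.01001000.00000000.00000000
Network: 148.72.0.0/13


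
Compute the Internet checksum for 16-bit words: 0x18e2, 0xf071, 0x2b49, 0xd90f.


Sum all words (with carry folding):
+ 0x18e2 = 0x18e2
+ 0xf071 = 0x0954
+ 0x2b49 = 0x349d
+ 0xd90f = 0x0dad
One's complement: ~0x0dad
Checksum = 0xf252


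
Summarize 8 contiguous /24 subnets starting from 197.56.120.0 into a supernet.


Original prefix: /24
Number of subnets: 8 = 2^3
New prefix = 24 - 3 = 21
Supernet: 197.56.120.0/21


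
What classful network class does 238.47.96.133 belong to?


First octet: 238
Binary: 11101110
1110xxxx -> Class D (224-239)
Class D (multicast), default mask N/A


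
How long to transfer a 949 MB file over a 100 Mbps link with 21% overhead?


Effective throughput = 100 * (1 - 21/100) = 79 Mbps
File size in Mb = 949 * 8 = 7592 Mb
Time = 7592 / 79
Time = 96.1013 seconds


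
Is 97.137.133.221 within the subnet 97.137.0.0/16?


Subnet network: 97.137.0.0
Test IP AND mask: 97.137.0.0
Yes, 97.137.133.221 is in 97.137.0.0/16


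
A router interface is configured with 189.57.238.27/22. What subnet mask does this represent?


/22 means 22 network bits, 10 host bits
Binary: 11111111111111111111110000000000
Mask: 255.255.252.0


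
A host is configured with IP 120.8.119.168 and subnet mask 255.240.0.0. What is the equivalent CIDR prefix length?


Binary: 11111111.11110000.00000000.00000000
Count leading 1s
Prefix: /12


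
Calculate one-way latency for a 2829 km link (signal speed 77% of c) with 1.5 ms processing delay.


Speed = 0.77 * 3e5 km/s = 231000 km/s
Propagation delay = 2829 / 231000 = 0.0122 s = 12.2468 ms
Processing delay = 1.5 ms
Total one-way latency = 13.7468 ms


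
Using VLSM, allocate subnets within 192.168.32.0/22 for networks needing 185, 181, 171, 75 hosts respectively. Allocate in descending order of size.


185 hosts -> /24 (254 usable): 192.168.32.0/24
181 hosts -> /24 (254 usable): 192.168.33.0/24
171 hosts -> /24 (254 usable): 192.168.34.0/24
75 hosts -> /25 (126 usable): 192.168.35.0/25
Allocation: 192.168.32.0/24 (185 hosts, 254 usable); 192.168.33.0/24 (181 hosts, 254 usable); 192.168.34.0/24 (171 hosts, 254 usable); 192.168.35.0/25 (75 hosts, 126 usable)


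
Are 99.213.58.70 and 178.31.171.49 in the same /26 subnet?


Mask: 255.255.255.192
99.213.58.70 AND mask = 99.213.58.64
178.31.171.49 AND mask = 178.31.171.0
No, different subnets (99.213.58.64 vs 178.31.171.0)


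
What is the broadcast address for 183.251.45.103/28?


Network: 183.251.45.96/28
Host bits = 4
Set all host bits to 1:
Broadcast: 183.251.45.111


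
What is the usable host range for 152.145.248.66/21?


Network: 152.145.248.0
Broadcast: 152.145.255.255
First usable = network + 1
Last usable = broadcast - 1
Range: 152.145.248.1 to 152.145.255.254


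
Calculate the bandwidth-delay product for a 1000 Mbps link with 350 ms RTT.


BDP = bandwidth * RTT
= 1000 Mbps * 350 ms
= 1000 * 1e6 * 350 / 1000 bits
= 350000000 bits
= 43750000 bytes
= 42724.6094 KB
BDP = 350000000 bits (43750000 bytes)


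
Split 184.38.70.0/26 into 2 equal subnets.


New prefix = 26 + 1 = 27
Each subnet has 32 addresses
  184.38.70.0/27
  184.38.70.32/27
Subnets: 184.38.70.0/27, 184.38.70.32/27


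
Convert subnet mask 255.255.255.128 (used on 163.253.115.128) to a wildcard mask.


Subnet mask: 255.255.255.128
Wildcard = 255.255.255.255 - subnet mask
255 - 255 = 0
255 - 255 = 0
255 - 255 = 0
255 - 128 = 127
Wildcard: 0.0.0.127


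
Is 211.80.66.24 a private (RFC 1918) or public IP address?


RFC 1918 private ranges:
  10.0.0.0/8 (10.0.0.0 - 10.255.255.255)
  172.16.0.0/12 (172.16.0.0 - 172.31.255.255)
  192.168.0.0/16 (192.168.0.0 - 192.168.255.255)
Public (not in any RFC 1918 range)


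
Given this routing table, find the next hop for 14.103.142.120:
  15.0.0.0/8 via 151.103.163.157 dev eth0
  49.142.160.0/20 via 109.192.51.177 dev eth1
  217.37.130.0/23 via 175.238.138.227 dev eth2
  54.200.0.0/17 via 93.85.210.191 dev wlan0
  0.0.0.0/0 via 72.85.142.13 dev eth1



Longest prefix match for 14.103.142.120:
  /8 15.0.0.0: no
  /20 49.142.160.0: no
  /23 217.37.130.0: no
  /17 54.200.0.0: no
  /0 0.0.0.0: MATCH
Selected: next-hop 72.85.142.13 via eth1 (matched /0)


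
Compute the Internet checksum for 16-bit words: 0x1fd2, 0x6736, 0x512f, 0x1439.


Sum all words (with carry folding):
+ 0x1fd2 = 0x1fd2
+ 0x6736 = 0x8708
+ 0x512f = 0xd837
+ 0x1439 = 0xec70
One's complement: ~0xec70
Checksum = 0x138f


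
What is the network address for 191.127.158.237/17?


IP:   10111111.01111111.10011110.11101101
Mask: 11111111.11111111.10000000.00000000
AND operation:
Net:  10111111.01111111.10000000.00000000
Network: 191.127.128.0/17


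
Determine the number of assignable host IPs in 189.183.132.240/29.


Host bits = 32 - 29 = 3
Total addresses = 2^3 = 8
Usable = total - 2 (network and broadcast)
Usable hosts: 6


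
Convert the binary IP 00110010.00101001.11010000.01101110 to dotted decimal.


00110010 = 50
00101001 = 41
11010000 = 208
01101110 = 110
IP: 50.41.208.110


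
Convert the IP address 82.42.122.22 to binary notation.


82 = 01010010
42 = 00101010
122 = 01111010
22 = 00010110
Binary: 01010010.00101010.01111010.00010110


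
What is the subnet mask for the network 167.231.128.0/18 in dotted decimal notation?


/18 means 18 network bits, 14 host bits
Binary: 11111111111111111100000000000000
Mask: 255.255.192.0


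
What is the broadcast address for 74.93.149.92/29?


Network: 74.93.149.88/29
Host bits = 3
Set all host bits to 1:
Broadcast: 74.93.149.95


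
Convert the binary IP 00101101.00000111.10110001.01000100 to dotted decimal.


00101101 = 45
00000111 = 7
10110001 = 177
01000100 = 68
IP: 45.7.177.68


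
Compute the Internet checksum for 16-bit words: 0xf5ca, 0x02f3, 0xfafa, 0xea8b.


Sum all words (with carry folding):
+ 0xf5ca = 0xf5ca
+ 0x02f3 = 0xf8bd
+ 0xfafa = 0xf3b8
+ 0xea8b = 0xde44
One's complement: ~0xde44
Checksum = 0x21bb


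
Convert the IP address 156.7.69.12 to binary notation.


156 = 10011100
7 = 00000111
69 = 01000101
12 = 00001100
Binary: 10011100.00000111.01000101.00001100


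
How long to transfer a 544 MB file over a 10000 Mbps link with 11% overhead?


Effective throughput = 10000 * (1 - 11/100) = 8900 Mbps
File size in Mb = 544 * 8 = 4352 Mb
Time = 4352 / 8900
Time = 0.489 seconds


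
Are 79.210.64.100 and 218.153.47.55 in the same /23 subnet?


Mask: 255.255.254.0
79.210.64.100 AND mask = 79.210.64.0
218.153.47.55 AND mask = 218.153.46.0
No, different subnets (79.210.64.0 vs 218.153.46.0)


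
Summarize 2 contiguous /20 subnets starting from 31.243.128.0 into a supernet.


Original prefix: /20
Number of subnets: 2 = 2^1
New prefix = 20 - 1 = 19
Supernet: 31.243.128.0/19


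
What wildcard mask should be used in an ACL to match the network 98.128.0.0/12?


Subnet mask: 255.240.0.0
Wildcard = 255.255.255.255 - subnet mask
255 - 255 = 0
255 - 240 = 15
255 - 0 = 255
255 - 0 = 255
Wildcard: 0.15.255.255


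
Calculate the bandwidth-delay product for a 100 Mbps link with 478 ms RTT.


BDP = bandwidth * RTT
= 100 Mbps * 478 ms
= 100 * 1e6 * 478 / 1000 bits
= 47800000 bits
= 5975000 bytes
= 5834.9609 KB
BDP = 47800000 bits (5975000 bytes)


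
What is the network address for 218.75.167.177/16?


IP:   11011010.01001011.10100111.10110001
Mask: 11111111.11111111.00000000.00000000
AND operation:
Net:  11011010.01001011.00000000.00000000
Network: 218.75.0.0/16


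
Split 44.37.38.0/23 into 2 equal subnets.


New prefix = 23 + 1 = 24
Each subnet has 256 addresses
  44.37.38.0/24
  44.37.39.0/24
Subnets: 44.37.38.0/24, 44.37.39.0/24


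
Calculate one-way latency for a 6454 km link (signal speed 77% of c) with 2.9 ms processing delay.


Speed = 0.77 * 3e5 km/s = 231000 km/s
Propagation delay = 6454 / 231000 = 0.0279 s = 27.9394 ms
Processing delay = 2.9 ms
Total one-way latency = 30.8394 ms


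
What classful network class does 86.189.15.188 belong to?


First octet: 86
Binary: 01010110
0xxxxxxx -> Class A (1-126)
Class A, default mask 255.0.0.0 (/8)


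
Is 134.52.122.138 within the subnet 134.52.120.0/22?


Subnet network: 134.52.120.0
Test IP AND mask: 134.52.120.0
Yes, 134.52.122.138 is in 134.52.120.0/22


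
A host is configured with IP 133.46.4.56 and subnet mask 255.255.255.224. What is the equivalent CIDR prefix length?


Binary: 11111111.11111111.11111111.11100000
Count leading 1s
Prefix: /27


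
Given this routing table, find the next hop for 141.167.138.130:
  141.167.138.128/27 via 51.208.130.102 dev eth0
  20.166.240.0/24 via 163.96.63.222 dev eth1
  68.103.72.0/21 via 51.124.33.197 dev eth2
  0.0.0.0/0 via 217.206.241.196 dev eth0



Longest prefix match for 141.167.138.130:
  /27 141.167.138.128: MATCH
  /24 20.166.240.0: no
  /21 68.103.72.0: no
  /0 0.0.0.0: MATCH
Selected: next-hop 51.208.130.102 via eth0 (matched /27)


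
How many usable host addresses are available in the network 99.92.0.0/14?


Host bits = 32 - 14 = 18
Total addresses = 2^18 = 262144
Usable = total - 2 (network and broadcast)
Usable hosts: 262142


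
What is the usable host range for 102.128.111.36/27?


Network: 102.128.111.32
Broadcast: 102.128.111.63
First usable = network + 1
Last usable = broadcast - 1
Range: 102.128.111.33 to 102.128.111.62


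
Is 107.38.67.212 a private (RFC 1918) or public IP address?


RFC 1918 private ranges:
  10.0.0.0/8 (10.0.0.0 - 10.255.255.255)
  172.16.0.0/12 (172.16.0.0 - 172.31.255.255)
  192.168.0.0/16 (192.168.0.0 - 192.168.255.255)
Public (not in any RFC 1918 range)


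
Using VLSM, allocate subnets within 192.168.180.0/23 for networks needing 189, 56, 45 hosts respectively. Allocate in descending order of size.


189 hosts -> /24 (254 usable): 192.168.180.0/24
56 hosts -> /26 (62 usable): 192.168.181.0/26
45 hosts -> /26 (62 usable): 192.168.181.64/26
Allocation: 192.168.180.0/24 (189 hosts, 254 usable); 192.168.181.0/26 (56 hosts, 62 usable); 192.168.181.64/26 (45 hosts, 62 usable)


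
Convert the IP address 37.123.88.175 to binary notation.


37 = 00100101
123 = 01111011
88 = 01011000
175 = 10101111
Binary: 00100101.01111011.01011000.10101111


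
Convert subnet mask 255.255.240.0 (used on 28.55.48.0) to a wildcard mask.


Subnet mask: 255.255.240.0
Wildcard = 255.255.255.255 - subnet mask
255 - 255 = 0
255 - 255 = 0
255 - 240 = 15
255 - 0 = 255
Wildcard: 0.0.15.255


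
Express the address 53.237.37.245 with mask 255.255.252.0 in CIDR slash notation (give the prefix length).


Binary: 11111111.11111111.11111100.00000000
Count leading 1s
Prefix: /22


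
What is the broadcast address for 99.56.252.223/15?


Network: 99.56.0.0/15
Host bits = 17
Set all host bits to 1:
Broadcast: 99.57.255.255


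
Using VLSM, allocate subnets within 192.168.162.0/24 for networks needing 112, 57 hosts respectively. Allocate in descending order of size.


112 hosts -> /25 (126 usable): 192.168.162.0/25
57 hosts -> /26 (62 usable): 192.168.162.128/26
Allocation: 192.168.162.0/25 (112 hosts, 126 usable); 192.168.162.128/26 (57 hosts, 62 usable)


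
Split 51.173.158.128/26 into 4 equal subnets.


New prefix = 26 + 2 = 28
Each subnet has 16 addresses
  51.173.158.128/28
  51.173.158.144/28
  51.173.158.160/28
  51.173.158.176/28
Subnets: 51.173.158.128/28, 51.173.158.144/28, 51.173.158.160/28, 51.173.158.176/28


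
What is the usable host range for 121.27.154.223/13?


Network: 121.24.0.0
Broadcast: 121.31.255.255
First usable = network + 1
Last usable = broadcast - 1
Range: 121.24.0.1 to 121.31.255.254


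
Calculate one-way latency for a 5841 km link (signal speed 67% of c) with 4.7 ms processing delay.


Speed = 0.67 * 3e5 km/s = 201000 km/s
Propagation delay = 5841 / 201000 = 0.0291 s = 29.0597 ms
Processing delay = 4.7 ms
Total one-way latency = 33.7597 ms


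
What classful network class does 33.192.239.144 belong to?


First octet: 33
Binary: 00100001
0xxxxxxx -> Class A (1-126)
Class A, default mask 255.0.0.0 (/8)


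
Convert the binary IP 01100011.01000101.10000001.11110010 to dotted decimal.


01100011 = 99
01000101 = 69
10000001 = 129
11110010 = 242
IP: 99.69.129.242


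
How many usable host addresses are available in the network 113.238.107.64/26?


Host bits = 32 - 26 = 6
Total addresses = 2^6 = 64
Usable = total - 2 (network and broadcast)
Usable hosts: 62


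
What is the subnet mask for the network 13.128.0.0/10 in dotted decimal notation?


/10 means 10 network bits, 22 host bits
Binary: 11111111110000000000000000000000
Mask: 255.192.0.0


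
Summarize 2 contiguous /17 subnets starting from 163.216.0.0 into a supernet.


Original prefix: /17
Number of subnets: 2 = 2^1
New prefix = 17 - 1 = 16
Supernet: 163.216.0.0/16


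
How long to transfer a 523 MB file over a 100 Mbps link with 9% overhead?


Effective throughput = 100 * (1 - 9/100) = 91 Mbps
File size in Mb = 523 * 8 = 4184 Mb
Time = 4184 / 91
Time = 45.978 seconds


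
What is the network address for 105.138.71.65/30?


IP:   01101001.10001010.01000111.01000001
Mask: 11111111.11111111.11111111.11111100
AND operation:
Net:  01101001.10001010.01000111.01000000
Network: 105.138.71.64/30


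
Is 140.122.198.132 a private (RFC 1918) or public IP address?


RFC 1918 private ranges:
  10.0.0.0/8 (10.0.0.0 - 10.255.255.255)
  172.16.0.0/12 (172.16.0.0 - 172.31.255.255)
  192.168.0.0/16 (192.168.0.0 - 192.168.255.255)
Public (not in any RFC 1918 range)
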